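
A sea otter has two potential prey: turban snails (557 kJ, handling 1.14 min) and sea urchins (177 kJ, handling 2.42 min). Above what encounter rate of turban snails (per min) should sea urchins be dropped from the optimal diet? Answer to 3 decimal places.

0.154 per min

Drop sea urchins once their profitability E₂/h₂ falls below the rate achievable on turban snails alone: E₂/h₂ = λE₁/(1 + λh₁).
Solve for λ: λE₁h₂ = E₂(1 + λh₁) → λ(E₁h₂ − E₂h₁) = E₂ → λ = E₂/(E₁h₂ − E₂h₁).
λ = 177/(557×2.42 − 177×1.14) = 177/1146 = 0.1544 per min.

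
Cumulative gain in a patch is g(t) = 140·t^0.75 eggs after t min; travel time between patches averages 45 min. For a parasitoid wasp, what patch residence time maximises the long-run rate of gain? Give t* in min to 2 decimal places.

By the marginal value theorem, leave when the instantaneous gain rate g'(t) equals the habitat-wide average g(t)/(T + t).
g'(t) = 0.75·140·t^-0.25. Setting 0.75·140·t^-0.25 = 140·t^0.75/(45+t) gives 0.75(45+t) = t, so 0.25·t = 0.75×45.
t* = 0.75×45/0.25 = 135 min.

135.00 min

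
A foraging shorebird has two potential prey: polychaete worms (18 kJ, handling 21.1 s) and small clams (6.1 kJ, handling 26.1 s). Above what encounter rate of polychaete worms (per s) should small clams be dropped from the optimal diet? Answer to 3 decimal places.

At the threshold, the rate on polychaete worms alone equals the profitability of small clams: λ·18/(1 + λ·21.1) = 6.1/26.1 = 0.2337.
Rearranging, λ(18 − 0.2337×21.1) = 0.2337, so λ = 0.2337/13.07 = 0.01788 per s.

0.018 per s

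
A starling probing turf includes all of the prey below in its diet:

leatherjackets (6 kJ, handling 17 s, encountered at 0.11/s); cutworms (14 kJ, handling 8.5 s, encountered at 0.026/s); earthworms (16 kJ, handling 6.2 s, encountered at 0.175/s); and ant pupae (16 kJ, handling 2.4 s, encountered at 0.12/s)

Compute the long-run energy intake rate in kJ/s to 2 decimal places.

R = Σλ_iE_i / (1 + Σλ_ih_i)
Numerator: 0.11×6 + 0.026×14 + 0.175×16 + 0.12×16 = 5.744
Denominator: 1 + 0.11×17 + 0.026×8.5 + 0.175×6.2 + 0.12×2.4 = 4.464
R = 5.744/4.464 = 1.287 kJ/s

1.29 kJ/s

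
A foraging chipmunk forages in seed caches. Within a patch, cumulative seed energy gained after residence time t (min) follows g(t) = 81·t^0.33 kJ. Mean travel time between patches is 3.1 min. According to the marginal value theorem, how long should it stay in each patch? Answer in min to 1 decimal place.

1.5 min

By the marginal value theorem, leave when the instantaneous gain rate g'(t) equals the habitat-wide average g(t)/(T + t).
g'(t) = 0.33·81·t^-0.67. Setting 0.33·81·t^-0.67 = 81·t^0.33/(3.1+t) gives 0.33(3.1+t) = t, so 0.67·t = 0.33×3.1.
t* = 0.33×3.1/0.67 = 1.527 min.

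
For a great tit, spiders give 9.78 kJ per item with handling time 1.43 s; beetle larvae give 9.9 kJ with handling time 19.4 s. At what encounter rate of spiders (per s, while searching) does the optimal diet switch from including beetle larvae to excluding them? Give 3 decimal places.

Drop beetle larvae once their profitability E₂/h₂ falls below the rate achievable on spiders alone: E₂/h₂ = λE₁/(1 + λh₁).
Solve for λ: λE₁h₂ = E₂(1 + λh₁) → λ(E₁h₂ − E₂h₁) = E₂ → λ = E₂/(E₁h₂ − E₂h₁).
λ = 9.9/(9.78×19.4 − 9.9×1.43) = 9.9/175.6 = 0.05639 per s.

0.056 per s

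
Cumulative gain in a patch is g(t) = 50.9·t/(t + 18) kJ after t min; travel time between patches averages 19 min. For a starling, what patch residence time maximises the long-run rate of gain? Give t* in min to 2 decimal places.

18.49 min

Maximise g(t)/(T+t): set derivative to zero → g'(t)(T+t) = g(t).
g'(t) = 50.9·18/(t + 18)². Setting 50.9·18/(t+18)² = 50.9t/[(t+18)(19+t)] gives 18(19+t) = t(t+18), so t² = 18×19 = 342.
t* = √342 = 18.49 min.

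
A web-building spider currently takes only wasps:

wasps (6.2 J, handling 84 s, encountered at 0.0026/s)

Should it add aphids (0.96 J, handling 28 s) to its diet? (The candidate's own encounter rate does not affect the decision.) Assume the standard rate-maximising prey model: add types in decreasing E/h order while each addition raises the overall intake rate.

Intake rate on the current diet: R = (0.0026×6.2) / (1 + 0.0026×84) = 0.01612/1.218 = 0.01323 J/s.
Profitability of aphids: 0.96/28 = 0.03429 J/s.
0.03429 > 0.01323, so adding aphids raises the average — include it.

Yes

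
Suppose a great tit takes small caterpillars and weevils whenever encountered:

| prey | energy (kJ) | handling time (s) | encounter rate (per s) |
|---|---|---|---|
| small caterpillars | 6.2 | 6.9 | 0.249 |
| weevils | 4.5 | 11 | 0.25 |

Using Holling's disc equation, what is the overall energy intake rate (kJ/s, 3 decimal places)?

R = (0.249×6.2 + 0.25×4.5) / (1 + 0.249×6.9 + 0.25×11) = 2.669/5.468 = 0.4881 kJ/s.

0.488 kJ/s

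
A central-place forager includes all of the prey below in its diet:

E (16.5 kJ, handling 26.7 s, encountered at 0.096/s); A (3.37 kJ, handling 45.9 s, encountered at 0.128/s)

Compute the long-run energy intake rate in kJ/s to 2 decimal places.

R = Σλ_iE_i / (1 + Σλ_ih_i)
Numerator: 0.096×16.5 + 0.128×3.37 = 2.015
Denominator: 1 + 0.096×26.7 + 0.128×45.9 = 9.438
R = 2.015/9.438 = 0.2135 kJ/s

0.21 kJ/s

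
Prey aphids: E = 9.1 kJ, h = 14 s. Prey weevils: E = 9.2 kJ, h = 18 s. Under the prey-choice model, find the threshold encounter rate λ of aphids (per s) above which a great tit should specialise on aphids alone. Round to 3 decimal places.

0.263 per s

The zero-one rule: include weevils iff E₂/h₂ > λE₁/(1+λh₁). Equality gives the switch point.
λE₁h₂ = E₂ + λE₂h₁ ⇒ λ = E₂/(E₁h₂ − E₂h₁) = 9.2/(163.8 − 128.8) = 0.2629 per s.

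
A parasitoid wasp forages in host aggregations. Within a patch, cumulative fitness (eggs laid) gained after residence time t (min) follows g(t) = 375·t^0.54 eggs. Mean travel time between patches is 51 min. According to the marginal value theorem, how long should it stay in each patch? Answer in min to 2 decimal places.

59.87 min

By the marginal value theorem, leave when the instantaneous gain rate g'(t) equals the habitat-wide average g(t)/(T + t).
g'(t) = 0.54·375·t^-0.46. Setting 0.54·375·t^-0.46 = 375·t^0.54/(51+t) gives 0.54(51+t) = t, so 0.46·t = 0.54×51.
t* = 0.54×51/0.46 = 59.87 min.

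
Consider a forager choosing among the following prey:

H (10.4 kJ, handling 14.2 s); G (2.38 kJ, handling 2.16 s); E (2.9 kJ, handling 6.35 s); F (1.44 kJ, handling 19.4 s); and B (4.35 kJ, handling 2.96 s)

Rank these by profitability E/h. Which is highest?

In descending order of E/h:
B: 4.35/2.96 = 1.47 kJ/s
G: 2.38/2.16 = 1.1 kJ/s
H: 10.4/14.2 = 0.732 kJ/s
E: 2.9/6.35 = 0.457 kJ/s
F: 1.44/19.4 = 0.0742 kJ/s

B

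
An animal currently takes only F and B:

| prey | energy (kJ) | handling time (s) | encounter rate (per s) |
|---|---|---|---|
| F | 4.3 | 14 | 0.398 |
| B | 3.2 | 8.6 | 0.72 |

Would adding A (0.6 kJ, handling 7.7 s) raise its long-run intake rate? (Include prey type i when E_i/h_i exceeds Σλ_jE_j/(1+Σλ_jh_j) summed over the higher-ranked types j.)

Current rate: (0.398×4.3 + 0.72×3.2)/(1 + 0.398×14 + 0.72×8.6) = 0.3146 kJ/s.
Profitability of A: 0.6/7.7 = 0.07792 kJ/s.
0.07792 < 0.3146, so adding A would lower the average — exclude it.

No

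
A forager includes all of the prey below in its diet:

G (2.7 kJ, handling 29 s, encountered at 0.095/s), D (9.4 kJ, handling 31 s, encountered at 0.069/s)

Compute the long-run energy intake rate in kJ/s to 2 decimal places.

R = Σλ_iE_i / (1 + Σλ_ih_i)
Numerator: 0.095×2.7 + 0.069×9.4 = 0.9051
Denominator: 1 + 0.095×29 + 0.069×31 = 5.894
R = 0.9051/5.894 = 0.1536 kJ/s

0.15 kJ/s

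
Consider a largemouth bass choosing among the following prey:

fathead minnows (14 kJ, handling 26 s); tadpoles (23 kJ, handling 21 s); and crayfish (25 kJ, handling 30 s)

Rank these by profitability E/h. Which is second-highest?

crayfish

Profitability E/h (kJ/s): fathead minnows = 14/26 = 0.538, tadpoles = 23/21 = 1.1, crayfish = 25/30 = 0.833.
Ranked: tadpoles > crayfish > fathead minnows.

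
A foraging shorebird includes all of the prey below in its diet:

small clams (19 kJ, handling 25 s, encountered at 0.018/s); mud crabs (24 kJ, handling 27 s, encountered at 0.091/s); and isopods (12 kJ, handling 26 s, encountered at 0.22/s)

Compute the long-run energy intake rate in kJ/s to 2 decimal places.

0.54 kJ/s

Energy encountered per unit search time: 0.018×19 + 0.091×24 + 0.22×12 = 5.166 kJ/s.
Handling time per unit search time: 0.018×25 + 0.091×27 + 0.22×26 = 8.627.
Rate = 5.166/(1 + 8.627) = 0.5366 kJ/s.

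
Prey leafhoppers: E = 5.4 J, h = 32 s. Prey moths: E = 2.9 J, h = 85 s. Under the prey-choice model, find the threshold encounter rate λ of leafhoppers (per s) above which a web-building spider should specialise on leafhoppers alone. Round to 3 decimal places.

At the threshold, the rate on leafhoppers alone equals the profitability of moths: λ·5.4/(1 + λ·32) = 2.9/85 = 0.03412.
Rearranging, λ(5.4 − 0.03412×32) = 0.03412, so λ = 0.03412/4.308 = 0.007919 per s.

0.008 per s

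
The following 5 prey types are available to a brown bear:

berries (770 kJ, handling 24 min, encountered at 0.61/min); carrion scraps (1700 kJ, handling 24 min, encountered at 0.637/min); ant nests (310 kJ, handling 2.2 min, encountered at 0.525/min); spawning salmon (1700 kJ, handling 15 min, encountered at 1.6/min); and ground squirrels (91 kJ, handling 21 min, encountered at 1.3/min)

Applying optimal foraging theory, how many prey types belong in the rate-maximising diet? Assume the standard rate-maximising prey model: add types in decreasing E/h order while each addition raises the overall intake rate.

2

E/h in descending order: ant nests 141, spawning salmon 113, carrion scraps 70.8, berries 32.1, ground squirrels 4.33 kJ/min. The optimal diet is the largest prefix of this list for which every included type satisfies E_i/h_i > R on the types above it.
Rate on top 1: 75.52. spawning salmon: 113 > 75.52 → include.
Rate on top 2: 110.2. carrion scraps: 70.8 < 110.2 → exclude; stop.
Optimal diet: ant nests, spawning salmon — 2 of 5 types.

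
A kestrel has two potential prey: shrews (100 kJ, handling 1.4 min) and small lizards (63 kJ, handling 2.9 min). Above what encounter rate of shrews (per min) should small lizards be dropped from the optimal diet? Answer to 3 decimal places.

Drop small lizards once their profitability E₂/h₂ falls below the rate achievable on shrews alone: E₂/h₂ = λE₁/(1 + λh₁).
Solve for λ: λE₁h₂ = E₂(1 + λh₁) → λ(E₁h₂ − E₂h₁) = E₂ → λ = E₂/(E₁h₂ − E₂h₁).
λ = 63/(100×2.9 − 63×1.4) = 63/201.8 = 0.3122 per min.

0.312 per min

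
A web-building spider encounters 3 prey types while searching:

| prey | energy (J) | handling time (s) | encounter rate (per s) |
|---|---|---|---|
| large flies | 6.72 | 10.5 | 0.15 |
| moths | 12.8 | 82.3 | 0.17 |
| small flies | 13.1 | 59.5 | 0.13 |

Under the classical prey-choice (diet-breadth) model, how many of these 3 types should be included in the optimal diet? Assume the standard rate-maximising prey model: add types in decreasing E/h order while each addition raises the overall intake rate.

1

Rank by E/h (J/s): large flies 0.64, small flies 0.22, moths 0.156. Include each in turn until the next type's E/h falls below the running intake rate.
Rate on top 1: 0.3915. small flies: 0.22 < 0.3915 → exclude; stop.
Optimal diet: large flies — 1 of 3 types.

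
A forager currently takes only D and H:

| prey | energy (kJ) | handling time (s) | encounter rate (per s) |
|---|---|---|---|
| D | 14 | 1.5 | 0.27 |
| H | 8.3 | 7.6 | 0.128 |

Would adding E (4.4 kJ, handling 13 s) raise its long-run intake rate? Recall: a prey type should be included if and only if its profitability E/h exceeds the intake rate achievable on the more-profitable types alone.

No

On D and H alone, R = ΣλE/(1+Σλh) = 4.842/2.378 = 2.037 kJ/s.
E: E/h = 4.4/13 = 0.3385 kJ/s.
0.3385 < 2.037, so adding E would lower the average — exclude it.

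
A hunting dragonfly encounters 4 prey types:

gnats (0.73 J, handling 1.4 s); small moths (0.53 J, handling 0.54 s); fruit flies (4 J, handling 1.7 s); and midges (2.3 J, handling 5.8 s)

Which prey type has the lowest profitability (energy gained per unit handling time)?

midges

Profitability E/h (J/s): gnats = 0.73/1.4 = 0.521, small moths = 0.53/0.54 = 0.981, fruit flies = 4/1.7 = 2.35, midges = 2.3/5.8 = 0.397.
Ranked: fruit flies > small moths > gnats > midges.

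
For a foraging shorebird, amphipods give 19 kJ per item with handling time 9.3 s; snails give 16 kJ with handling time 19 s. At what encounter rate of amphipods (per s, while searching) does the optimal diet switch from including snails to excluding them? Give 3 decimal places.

At the threshold, the rate on amphipods alone equals the profitability of snails: λ·19/(1 + λ·9.3) = 16/19 = 0.8421.
Rearranging, λ(19 − 0.8421×9.3) = 0.8421, so λ = 0.8421/11.17 = 0.0754 per s.

0.075 per s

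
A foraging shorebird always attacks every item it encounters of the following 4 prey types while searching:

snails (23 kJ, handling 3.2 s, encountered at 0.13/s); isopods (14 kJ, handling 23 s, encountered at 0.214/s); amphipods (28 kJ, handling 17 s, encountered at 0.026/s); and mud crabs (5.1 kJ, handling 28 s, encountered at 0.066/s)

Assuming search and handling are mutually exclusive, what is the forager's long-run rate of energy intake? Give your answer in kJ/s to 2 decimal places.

R = Σλ_iE_i / (1 + Σλ_ih_i)
Numerator: 0.13×23 + 0.214×14 + 0.026×28 + 0.066×5.1 = 7.051
Denominator: 1 + 0.13×3.2 + 0.214×23 + 0.026×17 + 0.066×28 = 8.628
R = 7.051/8.628 = 0.8172 kJ/s

0.82 kJ/s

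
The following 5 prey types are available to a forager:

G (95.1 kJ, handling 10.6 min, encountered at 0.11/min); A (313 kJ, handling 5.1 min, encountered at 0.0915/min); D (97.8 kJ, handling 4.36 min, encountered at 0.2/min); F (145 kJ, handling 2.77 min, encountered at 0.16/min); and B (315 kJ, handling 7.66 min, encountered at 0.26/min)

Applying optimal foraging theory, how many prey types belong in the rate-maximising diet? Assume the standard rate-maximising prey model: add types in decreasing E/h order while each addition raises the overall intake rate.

3

E/h in descending order: A 61.4, F 52.3, B 41.1, D 22.4, G 8.97 kJ/min. The optimal diet is the largest prefix of this list for which every included type satisfies E_i/h_i > R on the types above it.
Rate on top 1: 19.53. F: 52.3 > 19.53 → include.
Rate on top 2: 27.14. B: 41.1 > 27.14 → include.
Rate on top 3: 34.28. D: 22.4 < 34.28 → exclude; stop.
Optimal diet: A, F, B — 3 of 5 types.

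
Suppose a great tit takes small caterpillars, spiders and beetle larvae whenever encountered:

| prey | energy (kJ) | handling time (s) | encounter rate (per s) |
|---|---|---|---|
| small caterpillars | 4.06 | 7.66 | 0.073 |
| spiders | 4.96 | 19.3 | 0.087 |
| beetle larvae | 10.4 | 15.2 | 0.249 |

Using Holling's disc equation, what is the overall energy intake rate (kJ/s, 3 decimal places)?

Energy encountered per unit search time: 0.073×4.06 + 0.087×4.96 + 0.249×10.4 = 3.317 kJ/s.
Handling time per unit search time: 0.073×7.66 + 0.087×19.3 + 0.249×15.2 = 6.023.
Rate = 3.317/(1 + 6.023) = 0.4724 kJ/s.

0.472 kJ/s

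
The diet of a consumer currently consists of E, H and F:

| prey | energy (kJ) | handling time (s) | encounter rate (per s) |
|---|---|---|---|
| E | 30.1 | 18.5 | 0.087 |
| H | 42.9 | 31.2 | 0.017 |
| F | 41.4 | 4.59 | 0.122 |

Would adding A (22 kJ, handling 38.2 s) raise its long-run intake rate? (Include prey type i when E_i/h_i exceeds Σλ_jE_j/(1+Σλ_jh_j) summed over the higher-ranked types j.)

Current rate: (0.087×30.1 + 0.017×42.9 + 0.122×41.4)/(1 + 0.087×18.5 + 0.017×31.2 + 0.122×4.59) = 2.27 kJ/s.
Profitability of A: 22/38.2 = 0.5759 kJ/s.
Since 0.5759 < R, time spent handling A is better spent searching.

No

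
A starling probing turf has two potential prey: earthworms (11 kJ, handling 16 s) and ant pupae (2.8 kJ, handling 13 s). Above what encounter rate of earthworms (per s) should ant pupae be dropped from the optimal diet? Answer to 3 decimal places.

0.029 per s

The zero-one rule: include ant pupae iff E₂/h₂ > λE₁/(1+λh₁). Equality gives the switch point.
λE₁h₂ = E₂ + λE₂h₁ ⇒ λ = E₂/(E₁h₂ − E₂h₁) = 2.8/(143 − 44.8) = 0.02851 per s.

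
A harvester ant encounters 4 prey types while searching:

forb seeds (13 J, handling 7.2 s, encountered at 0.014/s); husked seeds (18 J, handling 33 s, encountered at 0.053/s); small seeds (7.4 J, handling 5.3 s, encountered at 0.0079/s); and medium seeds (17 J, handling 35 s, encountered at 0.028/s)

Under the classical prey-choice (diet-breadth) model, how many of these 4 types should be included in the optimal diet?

Rank by E/h (J/s): forb seeds 1.81, small seeds 1.4, husked seeds 0.545, medium seeds 0.486. Include each in turn until the next type's E/h falls below the running intake rate.
Rate on top 1: 0.1653. small seeds: 1.4 > 0.1653 → include.
Rate on top 2: 0.2104. husked seeds: 0.545 > 0.2104 → include.
Rate on top 3: 0.4131. medium seeds: 0.486 > 0.4131 → include.
Optimal diet: forb seeds, small seeds, husked seeds, medium seeds — 4 of 4 types.

4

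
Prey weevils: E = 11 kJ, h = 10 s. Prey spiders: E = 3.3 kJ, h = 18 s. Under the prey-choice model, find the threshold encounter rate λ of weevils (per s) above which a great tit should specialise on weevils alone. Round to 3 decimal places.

0.020 per s

Drop spiders once their profitability E₂/h₂ falls below the rate achievable on weevils alone: E₂/h₂ = λE₁/(1 + λh₁).
Solve for λ: λE₁h₂ = E₂(1 + λh₁) → λ(E₁h₂ − E₂h₁) = E₂ → λ = E₂/(E₁h₂ − E₂h₁).
λ = 3.3/(11×18 − 3.3×10) = 3.3/165 = 0.02 per s.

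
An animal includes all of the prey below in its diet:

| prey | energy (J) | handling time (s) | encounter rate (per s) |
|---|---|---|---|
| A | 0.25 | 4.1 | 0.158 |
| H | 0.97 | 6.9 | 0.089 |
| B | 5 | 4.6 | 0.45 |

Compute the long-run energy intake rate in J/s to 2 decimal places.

Energy encountered per unit search time: 0.158×0.25 + 0.089×0.97 + 0.45×5 = 2.376 J/s.
Handling time per unit search time: 0.158×4.1 + 0.089×6.9 + 0.45×4.6 = 3.332.
Rate = 2.376/(1 + 3.332) = 0.5484 J/s.

0.55 J/s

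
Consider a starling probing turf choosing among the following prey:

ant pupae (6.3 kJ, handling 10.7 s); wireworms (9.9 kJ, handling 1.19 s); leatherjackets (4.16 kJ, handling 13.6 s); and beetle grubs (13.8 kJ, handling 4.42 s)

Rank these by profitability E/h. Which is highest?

wireworms

Profitability E/h (kJ/s): ant pupae = 6.3/10.7 = 0.589, wireworms = 9.9/1.19 = 8.32, leatherjackets = 4.16/13.6 = 0.306, beetle grubs = 13.8/4.42 = 3.12.
Ranked: wireworms > beetle grubs > ant pupae > leatherjackets.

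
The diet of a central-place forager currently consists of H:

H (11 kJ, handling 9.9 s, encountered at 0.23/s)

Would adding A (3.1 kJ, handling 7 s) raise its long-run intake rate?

Intake rate on the current diet: R = (0.23×11) / (1 + 0.23×9.9) = 2.53/3.277 = 0.772 kJ/s.
A: E/h = 3.1/7 = 0.4429 kJ/s.
0.4429 < 0.772, so adding A would lower the average — exclude it.

No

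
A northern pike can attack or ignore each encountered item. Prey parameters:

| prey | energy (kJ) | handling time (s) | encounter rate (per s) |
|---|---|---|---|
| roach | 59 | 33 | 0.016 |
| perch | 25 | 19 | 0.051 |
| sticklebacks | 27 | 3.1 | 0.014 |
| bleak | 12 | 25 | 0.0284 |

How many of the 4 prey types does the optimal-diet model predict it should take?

3

Rank by E/h (kJ/s): sticklebacks 8.71, roach 1.79, perch 1.32, bleak 0.48. Include each in turn until the next type's E/h falls below the running intake rate.
Rate on top 1: 0.3623. roach: 1.79 > 0.3623 → include.
Rate on top 2: 0.8413. perch: 1.32 > 0.8413 → include.
Rate on top 3: 1.022. bleak: 0.48 < 1.022 → exclude; stop.
Optimal diet: sticklebacks, roach, perch — 3 of 4 types.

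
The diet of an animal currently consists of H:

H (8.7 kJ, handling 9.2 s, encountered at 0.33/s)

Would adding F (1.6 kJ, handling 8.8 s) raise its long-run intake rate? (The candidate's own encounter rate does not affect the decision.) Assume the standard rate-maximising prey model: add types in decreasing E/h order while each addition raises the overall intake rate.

No

Current rate: (0.33×8.7)/(1 + 0.33×9.2) = 0.7113 kJ/s.
Profitability of F: 1.6/8.8 = 0.1818 kJ/s.
0.1818 < 0.7113, so adding F would lower the average — exclude it.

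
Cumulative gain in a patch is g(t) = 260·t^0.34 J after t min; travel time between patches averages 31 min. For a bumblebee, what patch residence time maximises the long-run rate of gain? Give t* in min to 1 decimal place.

By the marginal value theorem, leave when the instantaneous gain rate g'(t) equals the habitat-wide average g(t)/(T + t).
g'(t) = 0.34·260·t^-0.66. Setting 0.34·260·t^-0.66 = 260·t^0.34/(31+t) gives 0.34(31+t) = t, so 0.66·t = 0.34×31.
t* = 0.34×31/0.66 = 15.97 min.

16.0 min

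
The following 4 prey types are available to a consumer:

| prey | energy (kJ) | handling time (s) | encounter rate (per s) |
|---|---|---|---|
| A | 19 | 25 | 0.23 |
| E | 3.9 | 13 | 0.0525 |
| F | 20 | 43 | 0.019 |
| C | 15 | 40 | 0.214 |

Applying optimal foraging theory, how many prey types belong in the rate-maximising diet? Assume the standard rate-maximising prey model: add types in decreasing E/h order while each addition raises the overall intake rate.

1

E/h in descending order: A 0.76, F 0.465, C 0.375, E 0.3 kJ/s. The optimal diet is the largest prefix of this list for which every included type satisfies E_i/h_i > R on the types above it.
Rate on top 1: 0.6474. F: 0.465 < 0.6474 → exclude; stop.
Optimal diet: A — 1 of 4 types.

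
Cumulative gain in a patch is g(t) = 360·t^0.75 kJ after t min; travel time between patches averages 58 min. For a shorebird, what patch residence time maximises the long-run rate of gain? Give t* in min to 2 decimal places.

Maximise g(t)/(T+t): set derivative to zero → g'(t)(T+t) = g(t).
g'(t) = 0.75·360·t^-0.25. Setting 0.75·360·t^-0.25 = 360·t^0.75/(58+t) gives 0.75(58+t) = t, so 0.25·t = 0.75×58.
t* = 0.75×58/0.25 = 174 min.

174.00 min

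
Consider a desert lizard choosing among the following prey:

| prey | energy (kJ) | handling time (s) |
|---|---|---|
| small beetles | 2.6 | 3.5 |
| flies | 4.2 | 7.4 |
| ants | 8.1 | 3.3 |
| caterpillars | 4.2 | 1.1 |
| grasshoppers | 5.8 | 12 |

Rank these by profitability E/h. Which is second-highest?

Profitability E/h (kJ/s): small beetles = 2.6/3.5 = 0.743, flies = 4.2/7.4 = 0.568, ants = 8.1/3.3 = 2.45, caterpillars = 4.2/1.1 = 3.82, grasshoppers = 5.8/12 = 0.483.
Ranked: caterpillars > ants > small beetles > flies > grasshoppers.

ants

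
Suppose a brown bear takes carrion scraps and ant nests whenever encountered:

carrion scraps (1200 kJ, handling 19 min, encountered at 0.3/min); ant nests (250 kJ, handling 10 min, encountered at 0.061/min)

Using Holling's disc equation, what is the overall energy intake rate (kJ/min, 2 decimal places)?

Energy encountered per unit search time: 0.3×1200 + 0.061×250 = 375.2 kJ/min.
Handling time per unit search time: 0.3×19 + 0.061×10 = 6.31.
Rate = 375.2/(1 + 6.31) = 51.33 kJ/min.

51.33 kJ/min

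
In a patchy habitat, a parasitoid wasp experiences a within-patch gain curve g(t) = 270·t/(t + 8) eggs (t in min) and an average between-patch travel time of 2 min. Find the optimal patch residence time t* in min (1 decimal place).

Optimal t* satisfies g'(t*) = g(t*)/(T + t*).
g'(t) = 270·8/(t + 8)². Setting 270·8/(t+8)² = 270t/[(t+8)(2+t)] gives 8(2+t) = t(t+8), so t² = 8×2 = 16.
t* = √16 = 4 min.

4.0 min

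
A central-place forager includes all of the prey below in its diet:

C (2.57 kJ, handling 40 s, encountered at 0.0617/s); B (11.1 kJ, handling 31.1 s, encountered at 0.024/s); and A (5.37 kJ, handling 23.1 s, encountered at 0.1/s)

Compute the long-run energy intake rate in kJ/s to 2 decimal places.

R = (0.0617×2.57 + 0.024×11.1 + 0.1×5.37) / (1 + 0.0617×40 + 0.024×31.1 + 0.1×23.1) = 0.962/6.524 = 0.1474 kJ/s.

0.15 kJ/s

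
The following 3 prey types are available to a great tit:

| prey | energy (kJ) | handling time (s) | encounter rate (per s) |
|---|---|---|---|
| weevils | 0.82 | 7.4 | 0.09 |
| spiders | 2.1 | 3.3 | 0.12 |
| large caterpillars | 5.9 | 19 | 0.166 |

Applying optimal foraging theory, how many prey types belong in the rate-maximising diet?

Rank by E/h (kJ/s): spiders 0.636, large caterpillars 0.311, weevils 0.111. Include each in turn until the next type's E/h falls below the running intake rate.
Rate on top 1: 0.1805. large caterpillars: 0.311 > 0.1805 → include.
Rate on top 2: 0.2706. weevils: 0.111 < 0.2706 → exclude; stop.
Optimal diet: spiders, large caterpillars — 2 of 3 types.

2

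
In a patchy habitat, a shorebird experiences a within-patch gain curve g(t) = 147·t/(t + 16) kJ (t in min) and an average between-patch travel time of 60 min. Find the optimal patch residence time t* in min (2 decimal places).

Maximise g(t)/(T+t): set derivative to zero → g'(t)(T+t) = g(t).
g'(t) = 147·16/(t + 16)². Setting 147·16/(t+16)² = 147t/[(t+16)(60+t)] gives 16(60+t) = t(t+16), so t² = 16×60 = 960.
t* = √960 = 30.98 min.

30.98 min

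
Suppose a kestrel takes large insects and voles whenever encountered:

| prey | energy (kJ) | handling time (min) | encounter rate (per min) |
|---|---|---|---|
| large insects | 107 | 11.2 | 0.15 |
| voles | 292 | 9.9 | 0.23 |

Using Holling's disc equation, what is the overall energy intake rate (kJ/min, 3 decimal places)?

16.786 kJ/min

Energy encountered per unit search time: 0.15×107 + 0.23×292 = 83.21 kJ/min.
Handling time per unit search time: 0.15×11.2 + 0.23×9.9 = 3.957.
Rate = 83.21/(1 + 3.957) = 16.79 kJ/min.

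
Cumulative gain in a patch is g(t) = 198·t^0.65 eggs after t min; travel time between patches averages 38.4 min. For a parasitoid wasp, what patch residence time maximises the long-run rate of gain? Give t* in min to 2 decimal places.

71.31 min

Maximise g(t)/(T+t): set derivative to zero → g'(t)(T+t) = g(t).
g'(t) = 0.65·198·t^-0.35. Setting 0.65·198·t^-0.35 = 198·t^0.65/(38.4+t) gives 0.65(38.4+t) = t, so 0.35·t = 0.65×38.4.
t* = 0.65×38.4/0.35 = 71.31 min.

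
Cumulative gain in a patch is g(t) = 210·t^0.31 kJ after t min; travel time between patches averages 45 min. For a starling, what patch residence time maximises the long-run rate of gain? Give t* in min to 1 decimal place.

Maximise g(t)/(T+t): set derivative to zero → g'(t)(T+t) = g(t).
g'(t) = 0.31·210·t^-0.69. Setting 0.31·210·t^-0.69 = 210·t^0.31/(45+t) gives 0.31(45+t) = t, so 0.69·t = 0.31×45.
t* = 0.31×45/0.69 = 20.22 min.

20.2 min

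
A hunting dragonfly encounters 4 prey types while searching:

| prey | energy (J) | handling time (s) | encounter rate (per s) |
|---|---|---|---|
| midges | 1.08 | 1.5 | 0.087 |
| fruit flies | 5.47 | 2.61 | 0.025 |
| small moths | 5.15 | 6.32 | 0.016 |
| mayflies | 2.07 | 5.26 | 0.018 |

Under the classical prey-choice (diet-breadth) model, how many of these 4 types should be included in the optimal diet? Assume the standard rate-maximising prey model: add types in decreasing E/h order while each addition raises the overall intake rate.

4

E/h in descending order: fruit flies 2.1, small moths 0.815, midges 0.72, mayflies 0.394 J/s. The optimal diet is the largest prefix of this list for which every included type satisfies E_i/h_i > R on the types above it.
Rate on top 1: 0.1284. small moths: 0.815 > 0.1284 → include.
Rate on top 2: 0.1879. midges: 0.72 > 0.1879 → include.
Rate on top 3: 0.2414. mayflies: 0.394 > 0.2414 → include.
Optimal diet: fruit flies, small moths, midges, mayflies — 4 of 4 types.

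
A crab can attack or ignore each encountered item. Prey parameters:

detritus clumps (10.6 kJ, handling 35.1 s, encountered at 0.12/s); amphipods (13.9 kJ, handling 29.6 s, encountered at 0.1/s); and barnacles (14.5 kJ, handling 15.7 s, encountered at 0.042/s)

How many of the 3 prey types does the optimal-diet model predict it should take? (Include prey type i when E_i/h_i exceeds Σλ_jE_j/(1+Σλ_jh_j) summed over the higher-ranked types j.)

E/h in descending order: barnacles 0.924, amphipods 0.47, detritus clumps 0.302 kJ/s. The optimal diet is the largest prefix of this list for which every included type satisfies E_i/h_i > R on the types above it.
Rate on top 1: 0.367. amphipods: 0.47 > 0.367 → include.
Rate on top 2: 0.4327. detritus clumps: 0.302 < 0.4327 → exclude; stop.
Optimal diet: barnacles, amphipods — 2 of 3 types.

2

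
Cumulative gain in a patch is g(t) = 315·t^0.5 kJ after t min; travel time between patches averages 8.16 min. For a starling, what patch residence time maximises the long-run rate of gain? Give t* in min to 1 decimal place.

8.2 min

Optimal t* satisfies g'(t*) = g(t*)/(T + t*).
g'(t) = 0.5·315·t^-0.5. Setting 0.5·315·t^-0.5 = 315·t^0.5/(8.16+t) gives 0.5(8.16+t) = t, so 0.50·t = 0.5×8.16.
t* = 0.5×8.16/0.50 = 8.16 min.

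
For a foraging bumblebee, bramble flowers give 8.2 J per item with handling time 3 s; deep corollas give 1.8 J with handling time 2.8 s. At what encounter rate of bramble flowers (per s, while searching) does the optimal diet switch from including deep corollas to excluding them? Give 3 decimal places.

The zero-one rule: include deep corollas iff E₂/h₂ > λE₁/(1+λh₁). Equality gives the switch point.
λE₁h₂ = E₂ + λE₂h₁ ⇒ λ = E₂/(E₁h₂ − E₂h₁) = 1.8/(22.96 − 5.4) = 0.1025 per s.

0.103 per s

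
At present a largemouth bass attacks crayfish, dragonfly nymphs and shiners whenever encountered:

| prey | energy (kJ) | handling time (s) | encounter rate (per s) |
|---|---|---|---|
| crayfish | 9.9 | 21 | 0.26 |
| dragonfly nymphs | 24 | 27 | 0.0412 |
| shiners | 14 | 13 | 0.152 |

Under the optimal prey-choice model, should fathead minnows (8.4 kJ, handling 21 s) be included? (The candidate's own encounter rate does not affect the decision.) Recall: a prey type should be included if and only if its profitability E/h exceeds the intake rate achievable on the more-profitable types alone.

Intake rate on the current diet: R = (0.26×9.9 + 0.0412×24 + 0.152×14) / (1 + 0.26×21 + 0.0412×27 + 0.152×13) = 5.691/9.548 = 0.596 kJ/s.
Profitability of fathead minnows: 8.4/21 = 0.4 kJ/s.
Since 0.4 < R, time spent handling fathead minnows is better spent searching.

No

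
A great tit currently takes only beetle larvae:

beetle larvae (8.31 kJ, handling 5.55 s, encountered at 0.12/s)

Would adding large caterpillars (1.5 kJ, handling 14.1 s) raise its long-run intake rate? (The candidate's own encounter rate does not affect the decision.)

On beetle larvae alone, R = ΣλE/(1+Σλh) = 0.9972/1.666 = 0.5986 kJ/s.
Profitability of large caterpillars: 1.5/14.1 = 0.1064 kJ/s.
0.1064 < 0.5986, so adding large caterpillars would lower the average — exclude it.

No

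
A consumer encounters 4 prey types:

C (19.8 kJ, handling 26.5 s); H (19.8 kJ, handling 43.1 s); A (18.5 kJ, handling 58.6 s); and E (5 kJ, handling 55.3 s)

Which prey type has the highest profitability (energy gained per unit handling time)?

C

In descending order of E/h:
C: 19.8/26.5 = 0.747 kJ/s
H: 19.8/43.1 = 0.459 kJ/s
A: 18.5/58.6 = 0.316 kJ/s
E: 5/55.3 = 0.0904 kJ/s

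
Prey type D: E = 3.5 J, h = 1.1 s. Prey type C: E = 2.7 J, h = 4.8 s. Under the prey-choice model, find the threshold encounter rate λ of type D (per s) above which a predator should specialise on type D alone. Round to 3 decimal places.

At the threshold, the rate on type D alone equals the profitability of type C: λ·3.5/(1 + λ·1.1) = 2.7/4.8 = 0.5625.
Rearranging, λ(3.5 − 0.5625×1.1) = 0.5625, so λ = 0.5625/2.881 = 0.1952 per s.

0.195 per s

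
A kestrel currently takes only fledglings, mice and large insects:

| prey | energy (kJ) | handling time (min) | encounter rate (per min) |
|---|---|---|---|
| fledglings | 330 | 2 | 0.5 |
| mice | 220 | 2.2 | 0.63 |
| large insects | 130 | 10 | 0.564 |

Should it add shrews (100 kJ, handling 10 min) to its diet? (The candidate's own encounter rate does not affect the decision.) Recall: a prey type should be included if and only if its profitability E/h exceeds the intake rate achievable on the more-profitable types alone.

Current rate: (0.5×330 + 0.63×220 + 0.564×130)/(1 + 0.5×2 + 0.63×2.2 + 0.564×10) = 41.76 kJ/min.
Profitability of shrews: 100/10 = 10 kJ/min.
Since 10 < R, time spent handling shrews is better spent searching.

No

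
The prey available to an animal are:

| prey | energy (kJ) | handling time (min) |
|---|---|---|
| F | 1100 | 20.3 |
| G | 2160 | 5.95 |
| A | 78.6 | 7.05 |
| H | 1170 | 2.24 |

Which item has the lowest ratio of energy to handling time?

In descending order of E/h:
H: 1170/2.24 = 522 kJ/min
G: 2160/5.95 = 363 kJ/min
F: 1100/20.3 = 54.2 kJ/min
A: 78.6/7.05 = 11.1 kJ/min

A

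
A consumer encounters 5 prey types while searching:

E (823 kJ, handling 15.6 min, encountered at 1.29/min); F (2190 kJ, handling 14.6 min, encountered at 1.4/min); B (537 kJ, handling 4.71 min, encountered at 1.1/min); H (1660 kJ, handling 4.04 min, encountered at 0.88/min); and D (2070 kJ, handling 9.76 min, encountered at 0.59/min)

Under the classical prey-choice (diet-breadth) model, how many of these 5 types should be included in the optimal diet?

1

Rank by E/h (kJ/min): H 411, D 212, F 150, B 114, E 52.8. Include each in turn until the next type's E/h falls below the running intake rate.
Rate on top 1: 320.7. D: 212 < 320.7 → exclude; stop.
Optimal diet: H — 1 of 5 types.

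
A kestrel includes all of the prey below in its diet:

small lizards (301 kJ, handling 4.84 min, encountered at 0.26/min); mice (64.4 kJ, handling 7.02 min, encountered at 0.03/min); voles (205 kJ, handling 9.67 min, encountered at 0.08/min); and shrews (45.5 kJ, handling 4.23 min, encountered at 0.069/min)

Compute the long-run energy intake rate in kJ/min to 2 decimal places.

28.22 kJ/min

Energy encountered per unit search time: 0.26×301 + 0.03×64.4 + 0.08×205 + 0.069×45.5 = 99.73 kJ/min.
Handling time per unit search time: 0.26×4.84 + 0.03×7.02 + 0.08×9.67 + 0.069×4.23 = 2.534.
Rate = 99.73/(1 + 2.534) = 28.22 kJ/min.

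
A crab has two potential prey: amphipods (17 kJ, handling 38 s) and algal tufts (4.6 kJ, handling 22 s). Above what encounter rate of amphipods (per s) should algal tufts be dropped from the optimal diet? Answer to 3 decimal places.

0.023 per s

Drop algal tufts once their profitability E₂/h₂ falls below the rate achievable on amphipods alone: E₂/h₂ = λE₁/(1 + λh₁).
Solve for λ: λE₁h₂ = E₂(1 + λh₁) → λ(E₁h₂ − E₂h₁) = E₂ → λ = E₂/(E₁h₂ − E₂h₁).
λ = 4.6/(17×22 − 4.6×38) = 4.6/199.2 = 0.02309 per s.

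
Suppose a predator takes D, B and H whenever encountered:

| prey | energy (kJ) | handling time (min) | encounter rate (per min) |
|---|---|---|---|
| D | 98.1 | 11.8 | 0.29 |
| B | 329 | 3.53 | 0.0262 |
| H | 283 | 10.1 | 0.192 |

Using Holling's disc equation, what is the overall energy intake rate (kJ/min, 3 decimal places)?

R = (0.29×98.1 + 0.0262×329 + 0.192×283) / (1 + 0.29×11.8 + 0.0262×3.53 + 0.192×10.1) = 91.4/6.454 = 14.16 kJ/min.

14.163 kJ/min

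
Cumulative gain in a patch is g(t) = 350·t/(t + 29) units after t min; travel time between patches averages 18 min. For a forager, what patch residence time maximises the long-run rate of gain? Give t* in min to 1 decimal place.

22.8 min

By the marginal value theorem, leave when the instantaneous gain rate g'(t) equals the habitat-wide average g(t)/(T + t).
g'(t) = 350·29/(t + 29)². Setting 350·29/(t+29)² = 350t/[(t+29)(18+t)] gives 29(18+t) = t(t+29), so t² = 29×18 = 522.
t* = √522 = 22.85 min.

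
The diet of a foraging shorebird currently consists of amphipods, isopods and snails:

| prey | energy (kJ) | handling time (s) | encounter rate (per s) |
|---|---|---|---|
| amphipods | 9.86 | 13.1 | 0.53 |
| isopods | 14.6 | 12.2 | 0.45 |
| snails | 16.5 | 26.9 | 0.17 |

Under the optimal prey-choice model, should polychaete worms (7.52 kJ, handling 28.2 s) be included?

On amphipods, isopods and snails alone, R = ΣλE/(1+Σλh) = 14.6/18.01 = 0.8109 kJ/s.
Profitability of polychaete worms: 7.52/28.2 = 0.2667 kJ/s.
Since 0.2667 < R, time spent handling polychaete worms is better spent searching.

No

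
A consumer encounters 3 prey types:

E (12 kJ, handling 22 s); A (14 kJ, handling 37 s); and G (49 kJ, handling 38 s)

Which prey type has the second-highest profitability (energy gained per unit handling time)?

Profitability E/h (kJ/s): E = 12/22 = 0.545, A = 14/37 = 0.378, G = 49/38 = 1.29.
Ranked: G > E > A.

E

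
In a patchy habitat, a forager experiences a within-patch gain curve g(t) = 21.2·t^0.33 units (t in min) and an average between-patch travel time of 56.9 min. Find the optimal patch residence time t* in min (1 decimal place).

Maximise g(t)/(T+t): set derivative to zero → g'(t)(T+t) = g(t).
g'(t) = 0.33·21.2·t^-0.67. Setting 0.33·21.2·t^-0.67 = 21.2·t^0.33/(56.9+t) gives 0.33(56.9+t) = t, so 0.67·t = 0.33×56.9.
t* = 0.33×56.9/0.67 = 28.03 min.

28.0 min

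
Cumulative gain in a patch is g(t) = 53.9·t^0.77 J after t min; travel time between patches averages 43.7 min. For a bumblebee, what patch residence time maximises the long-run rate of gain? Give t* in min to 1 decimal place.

146.3 min

Optimal t* satisfies g'(t*) = g(t*)/(T + t*).
g'(t) = 0.77·53.9·t^-0.23. Setting 0.77·53.9·t^-0.23 = 53.9·t^0.77/(43.7+t) gives 0.77(43.7+t) = t, so 0.23·t = 0.77×43.7.
t* = 0.77×43.7/0.23 = 146.3 min.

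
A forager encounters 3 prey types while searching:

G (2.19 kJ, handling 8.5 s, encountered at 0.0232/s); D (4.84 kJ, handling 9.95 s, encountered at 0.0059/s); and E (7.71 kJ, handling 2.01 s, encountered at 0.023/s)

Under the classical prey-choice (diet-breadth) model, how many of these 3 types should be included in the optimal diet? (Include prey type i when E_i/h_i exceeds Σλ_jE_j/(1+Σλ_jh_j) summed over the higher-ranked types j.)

Rank by E/h (kJ/s): E 3.84, D 0.486, G 0.258. Include each in turn until the next type's E/h falls below the running intake rate.
Rate on top 1: 0.1695. D: 0.486 > 0.1695 → include.
Rate on top 2: 0.1863. G: 0.258 > 0.1863 → include.
Optimal diet: E, D, G — 3 of 3 types.

3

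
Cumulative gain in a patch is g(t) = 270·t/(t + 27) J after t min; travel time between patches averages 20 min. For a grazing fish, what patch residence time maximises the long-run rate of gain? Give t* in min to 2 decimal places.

Optimal t* satisfies g'(t*) = g(t*)/(T + t*).
g'(t) = 270·27/(t + 27)². Setting 270·27/(t+27)² = 270t/[(t+27)(20+t)] gives 27(20+t) = t(t+27), so t² = 27×20 = 540.
t* = √540 = 23.24 min.

23.24 min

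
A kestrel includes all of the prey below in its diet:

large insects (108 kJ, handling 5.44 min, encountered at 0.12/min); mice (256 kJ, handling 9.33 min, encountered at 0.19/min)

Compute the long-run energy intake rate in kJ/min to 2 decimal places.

R = (0.12×108 + 0.19×256) / (1 + 0.12×5.44 + 0.19×9.33) = 61.6/3.425 = 17.98 kJ/min.

17.98 kJ/min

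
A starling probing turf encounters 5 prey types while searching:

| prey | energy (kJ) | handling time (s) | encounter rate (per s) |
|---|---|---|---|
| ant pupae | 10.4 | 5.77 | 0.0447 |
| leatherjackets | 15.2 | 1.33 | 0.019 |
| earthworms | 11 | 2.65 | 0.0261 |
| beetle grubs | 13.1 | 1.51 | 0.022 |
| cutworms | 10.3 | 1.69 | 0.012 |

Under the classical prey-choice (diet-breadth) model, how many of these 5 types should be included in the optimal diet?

Profitabilities (E/h, kJ/s): leatherjackets 11.4, beetle grubs 8.68, cutworms 6.09, earthworms 4.15, ant pupae 1.8. Add prey in this order while the next type's profitability exceeds the intake rate on those already taken.
Rate on top 1: 0.2817. beetle grubs: 8.68 > 0.2817 → include.
Rate on top 2: 0.5451. cutworms: 6.09 > 0.5451 → include.
Rate on top 3: 0.6494. earthworms: 4.15 > 0.6494 → include.
Rate on top 4: 0.8604. ant pupae: 1.8 > 0.8604 → include.
Optimal diet: leatherjackets, beetle grubs, cutworms, earthworms, ant pupae — 5 of 5 types.

5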